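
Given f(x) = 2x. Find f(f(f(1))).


f(1) = 2
f(2) = 4
f(4) = 8

8


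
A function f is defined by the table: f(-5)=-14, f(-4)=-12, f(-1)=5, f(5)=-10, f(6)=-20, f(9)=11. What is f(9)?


Reading from the table at x = 9

11


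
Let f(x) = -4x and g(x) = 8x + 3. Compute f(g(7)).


g(7) = 59
f(59) = -236

-236


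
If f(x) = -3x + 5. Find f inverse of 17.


Solve -3x + 5 = 17
x = (17 - 5) / (-3) = -4

-4


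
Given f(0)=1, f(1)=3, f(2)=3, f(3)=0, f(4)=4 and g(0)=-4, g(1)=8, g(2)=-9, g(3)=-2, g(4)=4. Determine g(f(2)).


f(2) = 3
g(3) = -2

-2


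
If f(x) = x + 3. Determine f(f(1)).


f(1) = 4
f(4) = 7

7


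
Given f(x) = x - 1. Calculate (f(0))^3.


f(0) = -1
(-1)^3 = -1

-1


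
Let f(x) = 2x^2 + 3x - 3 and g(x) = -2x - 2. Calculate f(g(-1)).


g(-1) = 0
f(0) = 2*(0)^2 + 3*(0) - 3 = -3

-3


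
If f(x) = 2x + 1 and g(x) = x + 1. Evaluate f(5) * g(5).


f(5) = 11
g(5) = 6
Product = 66

66


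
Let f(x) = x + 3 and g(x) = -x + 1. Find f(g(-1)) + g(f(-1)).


f(g(-1)) = 5
g(f(-1)) = -1
Sum = 4

4


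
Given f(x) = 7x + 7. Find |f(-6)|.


f(-6) = -35
|-35| = 35

35


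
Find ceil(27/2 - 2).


27/2 = 13.5
13.5 - 2 = 11.5
ceil(11.5) = 12

12


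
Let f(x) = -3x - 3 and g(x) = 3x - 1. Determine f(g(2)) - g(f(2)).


10


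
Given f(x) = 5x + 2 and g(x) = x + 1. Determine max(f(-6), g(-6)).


-5


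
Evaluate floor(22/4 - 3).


22/4 = 5.5
5.5 - 3 = 2.5
floor(2.5) = 2

2


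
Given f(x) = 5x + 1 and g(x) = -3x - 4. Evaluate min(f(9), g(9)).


f(9) = 46
g(9) = -31
min = -31

-31


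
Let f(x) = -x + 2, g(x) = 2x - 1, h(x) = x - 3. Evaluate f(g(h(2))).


h(2) = -1
g(-1) = -3
f(-3) = 5

5


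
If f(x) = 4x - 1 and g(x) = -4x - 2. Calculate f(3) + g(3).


f(3) = 11
g(3) = -14
Sum = -3

-3


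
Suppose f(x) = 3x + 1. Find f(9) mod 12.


f(9) = 28
28 mod 12 = 4

4


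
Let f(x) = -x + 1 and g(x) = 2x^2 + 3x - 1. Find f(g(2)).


-12


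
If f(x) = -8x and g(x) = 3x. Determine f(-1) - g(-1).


f(-1) = 8
g(-1) = -3
Difference = 11

11


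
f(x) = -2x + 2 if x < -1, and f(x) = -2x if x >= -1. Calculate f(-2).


6


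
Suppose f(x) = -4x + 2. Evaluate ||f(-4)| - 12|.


6


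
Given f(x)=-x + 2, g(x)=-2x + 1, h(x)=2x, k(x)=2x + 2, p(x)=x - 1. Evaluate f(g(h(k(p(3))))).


25


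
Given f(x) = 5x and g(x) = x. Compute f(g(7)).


35


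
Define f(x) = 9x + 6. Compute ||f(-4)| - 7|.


f(-4) = -30
|-30| = 30
|30 - 7| = 23

23


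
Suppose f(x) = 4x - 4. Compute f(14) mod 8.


4


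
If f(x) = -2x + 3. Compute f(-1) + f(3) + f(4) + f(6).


f(-1) = 5
f(3) = -3
f(4) = -5
f(6) = -9
Sum = -12

-12


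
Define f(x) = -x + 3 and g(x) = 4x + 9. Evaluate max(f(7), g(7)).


f(7) = -4
g(7) = 37
max = 37

37


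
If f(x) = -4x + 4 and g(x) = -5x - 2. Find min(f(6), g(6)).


f(6) = -20
g(6) = -32
min = -32

-32


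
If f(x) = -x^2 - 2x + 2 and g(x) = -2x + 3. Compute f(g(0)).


g(0) = 3
f(3) = (-1)*(3)^2 - 2*(3) + 2 = -13

-13


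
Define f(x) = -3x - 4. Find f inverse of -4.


Solve -3x - 4 = -4
x = (-4 + 4) / (-3) = 0

0


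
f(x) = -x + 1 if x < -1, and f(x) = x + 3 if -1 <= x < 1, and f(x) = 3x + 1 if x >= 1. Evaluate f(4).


4 satisfies x >= 1
f(4) = 13

13


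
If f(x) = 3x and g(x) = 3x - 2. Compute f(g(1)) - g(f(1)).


-4


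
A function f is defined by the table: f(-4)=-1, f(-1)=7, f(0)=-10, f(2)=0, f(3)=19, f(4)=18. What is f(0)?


Reading from the table at x = 0

-10


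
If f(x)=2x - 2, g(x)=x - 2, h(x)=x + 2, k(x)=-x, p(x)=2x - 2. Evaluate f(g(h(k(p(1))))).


p(1) = 0
k(0) = 0
h(0) = 2
g(2) = 0
f(0) = -2

-2


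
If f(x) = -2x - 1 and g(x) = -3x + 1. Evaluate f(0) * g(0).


-1


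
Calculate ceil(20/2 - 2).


20/2 = 10
10 - 2 = 8
ceil(8) = 8

8


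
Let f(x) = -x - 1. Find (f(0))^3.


-1


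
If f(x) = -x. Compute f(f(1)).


f(1) = -1
f(-1) = 1

1


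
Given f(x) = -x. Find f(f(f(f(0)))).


f(0) = 0
f(0) = 0
f(0) = 0
f(0) = 0

0


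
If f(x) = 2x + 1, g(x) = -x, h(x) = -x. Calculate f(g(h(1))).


h(1) = -1
g(-1) = 1
f(1) = 3

3


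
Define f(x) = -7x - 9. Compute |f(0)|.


f(0) = -9
|-9| = 9

9


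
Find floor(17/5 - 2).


17/5 = 3.4
3.4 - 2 = 1.4
floor(1.4) = 1

1


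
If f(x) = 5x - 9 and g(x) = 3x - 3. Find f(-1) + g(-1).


f(-1) = -14
g(-1) = -6
Sum = -20

-20


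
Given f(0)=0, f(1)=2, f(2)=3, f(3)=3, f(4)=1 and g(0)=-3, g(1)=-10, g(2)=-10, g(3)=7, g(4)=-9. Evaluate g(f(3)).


7


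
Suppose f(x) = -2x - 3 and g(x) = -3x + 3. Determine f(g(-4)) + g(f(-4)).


f(g(-4)) = -33
g(f(-4)) = -12
Sum = -45

-45


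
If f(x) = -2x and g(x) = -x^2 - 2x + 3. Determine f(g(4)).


42


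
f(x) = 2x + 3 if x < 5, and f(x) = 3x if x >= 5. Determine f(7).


7 satisfies x >= 5
f(7) = 21

21


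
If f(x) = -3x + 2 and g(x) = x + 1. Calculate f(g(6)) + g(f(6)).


-34


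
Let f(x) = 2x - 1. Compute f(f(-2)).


f(-2) = -5
f(-5) = -11

-11


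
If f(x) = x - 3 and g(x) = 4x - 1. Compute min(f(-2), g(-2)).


f(-2) = -5
g(-2) = -9
min = -9

-9


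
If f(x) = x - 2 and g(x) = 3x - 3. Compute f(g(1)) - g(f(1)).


f(g(1)) = -2
g(f(1)) = -6
Difference = 4

4


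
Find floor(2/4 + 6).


2/4 = 0.5
0.5 + 6 = 6.5
floor(6.5) = 6

6


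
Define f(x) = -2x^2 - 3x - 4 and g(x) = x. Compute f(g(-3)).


g(-3) = -3
f(-3) = (-2)*(-3)^2 - 3*(-3) - 4 = -13

-13


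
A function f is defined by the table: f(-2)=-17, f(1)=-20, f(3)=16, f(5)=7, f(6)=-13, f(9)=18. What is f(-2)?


Reading from the table at x = -2

-17


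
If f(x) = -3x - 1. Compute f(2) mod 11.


f(2) = -7
-7 mod 11 = 4

4


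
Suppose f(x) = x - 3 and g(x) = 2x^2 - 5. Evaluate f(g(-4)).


24


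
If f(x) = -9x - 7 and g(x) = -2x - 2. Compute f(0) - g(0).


f(0) = -7
g(0) = -2
Difference = -5

-5


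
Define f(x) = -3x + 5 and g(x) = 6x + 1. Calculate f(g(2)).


g(2) = 13
f(13) = -34

-34


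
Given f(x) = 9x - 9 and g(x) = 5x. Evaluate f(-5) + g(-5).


f(-5) = -54
g(-5) = -25
Sum = -79

-79


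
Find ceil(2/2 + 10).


2/2 = 1
1 + 10 = 11
ceil(11) = 11

11


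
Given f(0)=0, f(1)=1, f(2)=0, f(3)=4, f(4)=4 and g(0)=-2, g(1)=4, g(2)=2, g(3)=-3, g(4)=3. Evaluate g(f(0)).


f(0) = 0
g(0) = -2

-2


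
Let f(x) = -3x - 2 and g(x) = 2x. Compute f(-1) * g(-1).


f(-1) = 1
g(-1) = -2
Product = -2

-2


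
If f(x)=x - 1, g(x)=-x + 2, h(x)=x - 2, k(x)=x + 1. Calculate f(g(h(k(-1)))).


k(-1) = 0
h(0) = -2
g(-2) = 4
f(4) = 3

3


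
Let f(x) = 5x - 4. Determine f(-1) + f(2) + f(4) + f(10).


f(-1) = -9
f(2) = 6
f(4) = 16
f(10) = 46
Sum = 59

59


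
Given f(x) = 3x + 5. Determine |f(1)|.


f(1) = 8
|8| = 8

8


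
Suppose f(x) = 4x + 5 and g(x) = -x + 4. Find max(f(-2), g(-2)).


f(-2) = -3
g(-2) = 6
max = 6

6


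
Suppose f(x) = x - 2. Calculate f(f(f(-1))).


f(-1) = -3
f(-3) = -5
f(-5) = -7

-7


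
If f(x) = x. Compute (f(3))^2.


f(3) = 3
(3)^2 = 9

9


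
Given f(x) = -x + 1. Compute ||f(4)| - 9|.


6


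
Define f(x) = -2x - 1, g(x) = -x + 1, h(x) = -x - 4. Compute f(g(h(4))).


h(4) = -8
g(-8) = 9
f(9) = -19

-19


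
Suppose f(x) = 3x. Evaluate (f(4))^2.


f(4) = 12
(12)^2 = 144

144


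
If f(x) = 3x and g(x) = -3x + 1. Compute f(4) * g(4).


-132


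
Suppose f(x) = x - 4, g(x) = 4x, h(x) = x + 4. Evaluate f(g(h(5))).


32


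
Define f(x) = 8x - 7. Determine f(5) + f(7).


f(5) = 33
f(7) = 49
Sum = 82

82


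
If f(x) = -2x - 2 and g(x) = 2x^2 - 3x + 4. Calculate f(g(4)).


-50


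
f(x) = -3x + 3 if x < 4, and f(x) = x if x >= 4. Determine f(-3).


-3 satisfies x < 4
f(-3) = 12

12


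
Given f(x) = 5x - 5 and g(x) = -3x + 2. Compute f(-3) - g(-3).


f(-3) = -20
g(-3) = 11
Difference = -31

-31


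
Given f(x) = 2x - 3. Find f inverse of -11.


Solve 2x - 3 = -11
x = (-11 + 3) / 2 = -4

-4


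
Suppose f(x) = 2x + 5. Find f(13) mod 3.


f(13) = 31
31 mod 3 = 1

1


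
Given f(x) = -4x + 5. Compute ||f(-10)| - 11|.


f(-10) = 45
|45| = 45
|45 - 11| = 34

34


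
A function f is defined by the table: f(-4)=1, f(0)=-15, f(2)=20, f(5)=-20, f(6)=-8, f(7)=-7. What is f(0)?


-15


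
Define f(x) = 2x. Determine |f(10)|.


f(10) = 20
|20| = 20

20


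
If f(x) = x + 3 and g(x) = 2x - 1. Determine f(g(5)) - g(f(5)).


f(g(5)) = 12
g(f(5)) = 15
Difference = -3

-3


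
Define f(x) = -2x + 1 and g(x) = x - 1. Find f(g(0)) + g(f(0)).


f(g(0)) = 3
g(f(0)) = 0
Sum = 3

3


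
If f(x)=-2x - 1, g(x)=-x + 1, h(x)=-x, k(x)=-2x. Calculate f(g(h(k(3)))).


9


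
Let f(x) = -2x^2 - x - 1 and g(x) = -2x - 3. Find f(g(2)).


-92


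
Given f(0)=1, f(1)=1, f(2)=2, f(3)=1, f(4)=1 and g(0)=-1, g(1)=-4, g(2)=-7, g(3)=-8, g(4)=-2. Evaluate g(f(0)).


f(0) = 1
g(1) = -4

-4


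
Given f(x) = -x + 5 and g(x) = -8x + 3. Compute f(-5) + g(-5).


f(-5) = 10
g(-5) = 43
Sum = 53

53


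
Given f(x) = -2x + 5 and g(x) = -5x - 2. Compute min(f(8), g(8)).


f(8) = -11
g(8) = -42
min = -42

-42


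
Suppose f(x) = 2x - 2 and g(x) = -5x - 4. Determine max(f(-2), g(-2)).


f(-2) = -6
g(-2) = 6
max = 6

6


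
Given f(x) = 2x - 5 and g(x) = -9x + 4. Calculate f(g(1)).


g(1) = -5
f(-5) = -15

-15


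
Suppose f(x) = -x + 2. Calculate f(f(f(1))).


f(1) = 1
f(1) = 1
f(1) = 1

1


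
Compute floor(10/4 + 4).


10/4 = 2.5
2.5 + 4 = 6.5
floor(6.5) = 6

6


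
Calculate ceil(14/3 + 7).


14/3 = 4.6667
4.6667 + 7 = 11.6667
ceil(11.6667) = 12

12


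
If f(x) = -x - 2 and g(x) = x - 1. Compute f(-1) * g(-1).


f(-1) = -1
g(-1) = -2
Product = 2

2


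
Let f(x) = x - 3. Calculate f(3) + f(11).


f(3) = 0
f(11) = 8
Sum = 8

8


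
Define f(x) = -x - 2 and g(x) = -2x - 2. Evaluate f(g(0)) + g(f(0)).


f(g(0)) = 0
g(f(0)) = 2
Sum = 2

2


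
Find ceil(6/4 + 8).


6/4 = 1.5
1.5 + 8 = 9.5
ceil(9.5) = 10

10


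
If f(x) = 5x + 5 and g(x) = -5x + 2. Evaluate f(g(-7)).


g(-7) = 37
f(37) = 190

190


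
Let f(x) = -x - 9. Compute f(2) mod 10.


f(2) = -11
-11 mod 10 = 9

9


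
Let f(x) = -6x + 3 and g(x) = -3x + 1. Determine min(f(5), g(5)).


f(5) = -27
g(5) = -14
min = -27

-27


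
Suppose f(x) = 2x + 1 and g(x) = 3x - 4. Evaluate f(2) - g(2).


f(2) = 5
g(2) = 2
Difference = 3

3


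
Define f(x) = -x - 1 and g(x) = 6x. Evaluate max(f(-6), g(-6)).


f(-6) = 5
g(-6) = -36
max = 5

5


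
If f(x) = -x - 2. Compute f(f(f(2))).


f(2) = -4
f(-4) = 2
f(2) = -4

-4


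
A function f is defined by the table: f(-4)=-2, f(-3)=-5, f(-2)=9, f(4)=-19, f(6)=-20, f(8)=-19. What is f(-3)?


Reading from the table at x = -3

-5


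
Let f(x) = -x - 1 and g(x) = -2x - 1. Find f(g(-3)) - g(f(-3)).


f(g(-3)) = -6
g(f(-3)) = -5
Difference = -1

-1


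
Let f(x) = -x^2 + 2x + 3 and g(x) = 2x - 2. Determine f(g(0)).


g(0) = -2
f(-2) = (-1)*(-2)^2 + 2*(-2) + 3 = -5

-5


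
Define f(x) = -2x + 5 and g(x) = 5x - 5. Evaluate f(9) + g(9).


f(9) = -13
g(9) = 40
Sum = 27

27


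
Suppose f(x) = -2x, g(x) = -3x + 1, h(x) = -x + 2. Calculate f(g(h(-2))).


h(-2) = 4
g(4) = -11
f(-11) = 22

22


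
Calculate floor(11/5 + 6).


11/5 = 2.2
2.2 + 6 = 8.2
floor(8.2) = 8

8


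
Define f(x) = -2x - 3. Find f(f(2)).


f(2) = -7
f(-7) = 11

11


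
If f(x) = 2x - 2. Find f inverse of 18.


10


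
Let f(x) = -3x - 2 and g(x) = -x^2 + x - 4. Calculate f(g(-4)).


g(-4) = -24
f(-24) = 70

70


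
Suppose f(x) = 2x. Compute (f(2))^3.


f(2) = 4
(4)^3 = 64

64


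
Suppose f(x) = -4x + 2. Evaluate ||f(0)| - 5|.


f(0) = 2
|2| = 2
|2 - 5| = 3

3


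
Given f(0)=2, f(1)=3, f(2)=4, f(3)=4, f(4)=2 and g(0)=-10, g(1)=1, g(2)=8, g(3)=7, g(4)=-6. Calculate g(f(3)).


f(3) = 4
g(4) = -6

-6


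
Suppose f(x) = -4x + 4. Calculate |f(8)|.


f(8) = -28
|-28| = 28

28


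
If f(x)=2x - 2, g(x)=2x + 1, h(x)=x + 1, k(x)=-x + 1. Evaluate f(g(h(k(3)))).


k(3) = -2
h(-2) = -1
g(-1) = -1
f(-1) = -4

-4


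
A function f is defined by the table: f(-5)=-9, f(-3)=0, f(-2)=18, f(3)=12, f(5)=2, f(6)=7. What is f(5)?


Reading from the table at x = 5

2


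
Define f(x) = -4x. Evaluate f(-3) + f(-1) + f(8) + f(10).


f(-3) = 12
f(-1) = 4
f(8) = -32
f(10) = -40
Sum = -56

-56


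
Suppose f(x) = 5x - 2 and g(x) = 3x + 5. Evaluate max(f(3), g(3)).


f(3) = 13
g(3) = 14
max = 14

14


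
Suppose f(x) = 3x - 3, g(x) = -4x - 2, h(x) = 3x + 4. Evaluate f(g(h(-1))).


h(-1) = 1
g(1) = -6
f(-6) = -21

-21


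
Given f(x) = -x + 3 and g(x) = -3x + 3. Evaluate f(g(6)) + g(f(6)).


f(g(6)) = 18
g(f(6)) = 12
Sum = 30

30


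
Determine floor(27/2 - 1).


27/2 = 13.5
13.5 - 1 = 12.5
floor(12.5) = 12

12


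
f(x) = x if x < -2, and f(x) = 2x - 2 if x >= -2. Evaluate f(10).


10 satisfies x >= -2
f(10) = 18

18


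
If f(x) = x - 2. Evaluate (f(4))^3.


f(4) = 2
(2)^3 = 8

8


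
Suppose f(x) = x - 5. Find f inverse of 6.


Solve x - 5 = 6
x = (6 + 5) / 1 = 11

11


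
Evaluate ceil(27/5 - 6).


27/5 = 5.4
5.4 - 6 = -0.6
ceil(-0.6) = 0

0


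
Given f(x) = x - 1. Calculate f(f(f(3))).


f(3) = 2
f(2) = 1
f(1) = 0

0


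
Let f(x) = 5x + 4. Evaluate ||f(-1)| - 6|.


5


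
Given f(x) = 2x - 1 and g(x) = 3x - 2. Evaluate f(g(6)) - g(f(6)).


0


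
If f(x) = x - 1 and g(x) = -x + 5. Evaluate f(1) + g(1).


4


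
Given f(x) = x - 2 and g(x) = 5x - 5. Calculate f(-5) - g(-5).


f(-5) = -7
g(-5) = -30
Difference = 23

23


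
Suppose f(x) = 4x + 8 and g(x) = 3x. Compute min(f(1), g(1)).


f(1) = 12
g(1) = 3
min = 3

3


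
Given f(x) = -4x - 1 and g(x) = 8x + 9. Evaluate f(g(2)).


g(2) = 25
f(25) = -101

-101


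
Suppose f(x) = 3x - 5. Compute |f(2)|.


f(2) = 1
|1| = 1

1


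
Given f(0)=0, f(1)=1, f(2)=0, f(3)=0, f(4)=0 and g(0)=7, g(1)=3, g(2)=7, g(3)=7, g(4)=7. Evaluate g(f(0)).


f(0) = 0
g(0) = 7

7


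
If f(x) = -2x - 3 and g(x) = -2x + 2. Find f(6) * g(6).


f(6) = -15
g(6) = -10
Product = 150

150


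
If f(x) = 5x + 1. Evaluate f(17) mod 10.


f(17) = 86
86 mod 10 = 6

6


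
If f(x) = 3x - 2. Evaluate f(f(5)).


f(5) = 13
f(13) = 37

37


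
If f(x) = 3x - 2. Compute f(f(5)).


37


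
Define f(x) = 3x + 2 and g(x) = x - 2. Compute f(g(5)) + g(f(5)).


f(g(5)) = 11
g(f(5)) = 15
Sum = 26

26


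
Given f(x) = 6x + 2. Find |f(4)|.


f(4) = 26
|26| = 26

26


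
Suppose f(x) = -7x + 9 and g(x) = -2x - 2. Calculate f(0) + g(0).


f(0) = 9
g(0) = -2
Sum = 7

7


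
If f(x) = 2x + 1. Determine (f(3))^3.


f(3) = 7
(7)^3 = 343

343


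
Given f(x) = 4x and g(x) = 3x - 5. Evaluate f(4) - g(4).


9


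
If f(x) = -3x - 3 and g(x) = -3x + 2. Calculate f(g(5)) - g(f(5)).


f(g(5)) = 36
g(f(5)) = 56
Difference = -20

-20


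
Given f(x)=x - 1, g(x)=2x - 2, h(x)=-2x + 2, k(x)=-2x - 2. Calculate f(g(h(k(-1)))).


k(-1) = 0
h(0) = 2
g(2) = 2
f(2) = 1

1


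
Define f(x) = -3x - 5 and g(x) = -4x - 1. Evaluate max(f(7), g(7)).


f(7) = -26
g(7) = -29
max = -26

-26


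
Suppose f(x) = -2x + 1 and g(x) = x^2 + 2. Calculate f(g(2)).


g(2) = 6
f(6) = -11

-11


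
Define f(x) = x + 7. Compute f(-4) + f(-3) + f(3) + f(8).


f(-4) = 3
f(-3) = 4
f(3) = 10
f(8) = 15
Sum = 32

32


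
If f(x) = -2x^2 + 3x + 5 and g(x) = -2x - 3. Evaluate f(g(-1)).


g(-1) = -1
f(-1) = (-2)*(-1)^2 + 3*(-1) + 5 = 0

0


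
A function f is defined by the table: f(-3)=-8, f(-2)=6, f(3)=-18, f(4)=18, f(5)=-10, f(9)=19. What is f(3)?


Reading from the table at x = 3

-18


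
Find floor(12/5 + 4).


6


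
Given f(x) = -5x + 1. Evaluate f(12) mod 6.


f(12) = -59
-59 mod 6 = 1

1


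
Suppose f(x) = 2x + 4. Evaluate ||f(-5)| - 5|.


f(-5) = -6
|-6| = 6
|6 - 5| = 1

1


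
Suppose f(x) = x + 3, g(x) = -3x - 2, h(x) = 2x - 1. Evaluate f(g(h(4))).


h(4) = 7
g(7) = -23
f(-23) = -20

-20


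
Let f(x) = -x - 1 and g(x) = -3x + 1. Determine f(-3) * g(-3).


20


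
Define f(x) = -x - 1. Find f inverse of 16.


Solve -x - 1 = 16
x = (16 + 1) / (-1) = -17

-17


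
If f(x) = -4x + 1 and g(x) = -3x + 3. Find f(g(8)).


g(8) = -21
f(-21) = 85

85


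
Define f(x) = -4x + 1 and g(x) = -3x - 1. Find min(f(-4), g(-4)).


11


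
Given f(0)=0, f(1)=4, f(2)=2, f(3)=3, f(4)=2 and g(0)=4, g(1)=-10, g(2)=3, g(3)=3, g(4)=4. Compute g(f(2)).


f(2) = 2
g(2) = 3

3


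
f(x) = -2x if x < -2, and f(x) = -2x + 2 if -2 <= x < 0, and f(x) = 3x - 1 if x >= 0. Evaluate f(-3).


6


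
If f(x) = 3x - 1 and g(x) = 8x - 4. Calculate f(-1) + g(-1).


f(-1) = -4
g(-1) = -12
Sum = -16

-16


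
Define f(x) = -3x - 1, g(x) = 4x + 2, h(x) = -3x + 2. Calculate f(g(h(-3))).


h(-3) = 11
g(11) = 46
f(46) = -139

-139


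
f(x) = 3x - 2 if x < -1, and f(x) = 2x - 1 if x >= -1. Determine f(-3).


-3 satisfies x < -1
f(-3) = -11

-11


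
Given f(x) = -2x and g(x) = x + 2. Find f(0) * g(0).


f(0) = 0
g(0) = 2
Product = 0

0


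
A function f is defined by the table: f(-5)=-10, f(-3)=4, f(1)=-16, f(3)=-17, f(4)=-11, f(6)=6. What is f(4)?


Reading from the table at x = 4

-11


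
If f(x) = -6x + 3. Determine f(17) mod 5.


f(17) = -99
-99 mod 5 = 1

1


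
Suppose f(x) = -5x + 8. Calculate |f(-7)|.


f(-7) = 43
|43| = 43

43


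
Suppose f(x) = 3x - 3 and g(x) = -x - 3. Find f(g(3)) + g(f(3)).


f(g(3)) = -21
g(f(3)) = -9
Sum = -30

-30


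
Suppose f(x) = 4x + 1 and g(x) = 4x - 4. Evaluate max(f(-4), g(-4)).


-15


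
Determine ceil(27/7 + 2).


27/7 = 3.8571
3.8571 + 2 = 5.8571
ceil(5.8571) = 6

6


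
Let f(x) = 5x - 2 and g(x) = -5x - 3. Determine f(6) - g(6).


f(6) = 28
g(6) = -33
Difference = 61

61


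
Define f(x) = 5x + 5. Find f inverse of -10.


Solve 5x + 5 = -10
x = (-10 - 5) / 5 = -3

-3


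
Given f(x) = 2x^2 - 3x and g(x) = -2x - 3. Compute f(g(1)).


g(1) = -5
f(-5) = 2*(-5)^2 - 3*(-5) = 65

65


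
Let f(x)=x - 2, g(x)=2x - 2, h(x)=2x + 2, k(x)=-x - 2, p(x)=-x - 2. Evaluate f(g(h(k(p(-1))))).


-4


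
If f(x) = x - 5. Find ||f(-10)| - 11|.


f(-10) = -15
|-15| = 15
|15 - 11| = 4

4


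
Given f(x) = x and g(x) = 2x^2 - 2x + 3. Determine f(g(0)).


3


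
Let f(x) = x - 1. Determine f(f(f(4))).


f(4) = 3
f(3) = 2
f(2) = 1

1


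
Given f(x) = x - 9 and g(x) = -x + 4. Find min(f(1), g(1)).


f(1) = -8
g(1) = 3
min = -8

-8


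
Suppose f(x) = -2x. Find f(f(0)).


f(0) = 0
f(0) = 0

0


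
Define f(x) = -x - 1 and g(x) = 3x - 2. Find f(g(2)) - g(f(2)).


f(g(2)) = -5
g(f(2)) = -11
Difference = 6

6


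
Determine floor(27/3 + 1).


27/3 = 9
9 + 1 = 10
floor(10) = 10

10


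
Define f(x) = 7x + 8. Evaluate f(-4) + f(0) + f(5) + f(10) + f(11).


f(-4) = -20
f(0) = 8
f(5) = 43
f(10) = 78
f(11) = 85
Sum = 194

194


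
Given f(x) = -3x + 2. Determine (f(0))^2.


f(0) = 2
(2)^2 = 4

4


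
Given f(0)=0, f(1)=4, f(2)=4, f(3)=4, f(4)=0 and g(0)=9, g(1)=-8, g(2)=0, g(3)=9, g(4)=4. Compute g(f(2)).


4


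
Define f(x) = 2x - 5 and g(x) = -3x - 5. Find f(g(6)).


g(6) = -23
f(-23) = -51

-51


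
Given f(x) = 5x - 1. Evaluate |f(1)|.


f(1) = 4
|4| = 4

4


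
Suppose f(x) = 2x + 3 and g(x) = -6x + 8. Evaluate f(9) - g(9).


f(9) = 21
g(9) = -46
Difference = 67

67


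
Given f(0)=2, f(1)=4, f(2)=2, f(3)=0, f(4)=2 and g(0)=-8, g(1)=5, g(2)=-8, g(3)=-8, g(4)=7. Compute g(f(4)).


f(4) = 2
g(2) = -8

-8


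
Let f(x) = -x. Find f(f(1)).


f(1) = -1
f(-1) = 1

1


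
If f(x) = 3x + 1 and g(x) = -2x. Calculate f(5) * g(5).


f(5) = 16
g(5) = -10
Product = -160

-160


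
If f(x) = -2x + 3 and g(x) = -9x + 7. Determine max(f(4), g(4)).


f(4) = -5
g(4) = -29
max = -5

-5


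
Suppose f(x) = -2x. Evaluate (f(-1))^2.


f(-1) = 2
(2)^2 = 4

4


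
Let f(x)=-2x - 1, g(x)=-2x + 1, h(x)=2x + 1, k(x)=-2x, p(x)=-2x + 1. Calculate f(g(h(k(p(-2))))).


p(-2) = 5
k(5) = -10
h(-10) = -19
g(-19) = 39
f(39) = -79

-79


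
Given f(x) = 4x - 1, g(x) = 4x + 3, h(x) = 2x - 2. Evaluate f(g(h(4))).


107


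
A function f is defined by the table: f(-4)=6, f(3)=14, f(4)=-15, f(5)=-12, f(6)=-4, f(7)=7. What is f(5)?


Reading from the table at x = 5

-12


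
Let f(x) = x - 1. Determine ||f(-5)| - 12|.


f(-5) = -6
|-6| = 6
|6 - 12| = 6

6


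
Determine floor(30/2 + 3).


18


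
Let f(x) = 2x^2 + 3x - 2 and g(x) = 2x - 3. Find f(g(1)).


g(1) = -1
f(-1) = 2*(-1)^2 + 3*(-1) - 2 = -3

-3


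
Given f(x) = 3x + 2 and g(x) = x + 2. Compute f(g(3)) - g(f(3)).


f(g(3)) = 17
g(f(3)) = 13
Difference = 4

4


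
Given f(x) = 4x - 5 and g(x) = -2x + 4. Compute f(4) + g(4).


f(4) = 11
g(4) = -4
Sum = 7

7


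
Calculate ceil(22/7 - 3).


22/7 = 3.1429
3.1429 - 3 = 0.1429
ceil(0.1429) = 1

1


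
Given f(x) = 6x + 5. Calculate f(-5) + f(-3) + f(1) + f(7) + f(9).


f(-5) = -25
f(-3) = -13
f(1) = 11
f(7) = 47
f(9) = 59
Sum = 79

79


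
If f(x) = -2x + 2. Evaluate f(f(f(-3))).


f(-3) = 8
f(8) = -14
f(-14) = 30

30


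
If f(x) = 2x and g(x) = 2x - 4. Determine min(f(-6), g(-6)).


-16


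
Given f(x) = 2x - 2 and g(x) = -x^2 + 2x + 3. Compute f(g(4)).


g(4) = -5
f(-5) = -12

-12


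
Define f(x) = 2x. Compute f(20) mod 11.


f(20) = 40
40 mod 11 = 7

7


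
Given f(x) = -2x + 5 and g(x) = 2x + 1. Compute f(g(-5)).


g(-5) = -9
f(-9) = 23

23


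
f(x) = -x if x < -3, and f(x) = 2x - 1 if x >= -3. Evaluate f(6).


6 satisfies x >= -3
f(6) = 11

11


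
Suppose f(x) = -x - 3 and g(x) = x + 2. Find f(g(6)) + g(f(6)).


f(g(6)) = -11
g(f(6)) = -7
Sum = -18

-18


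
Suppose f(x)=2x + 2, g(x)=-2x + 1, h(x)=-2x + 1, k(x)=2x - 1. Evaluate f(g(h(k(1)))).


k(1) = 1
h(1) = -1
g(-1) = 3
f(3) = 8

8


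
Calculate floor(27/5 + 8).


27/5 = 5.4
5.4 + 8 = 13.4
floor(13.4) = 13

13


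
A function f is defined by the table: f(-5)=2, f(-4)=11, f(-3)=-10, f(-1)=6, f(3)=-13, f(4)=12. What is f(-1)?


Reading from the table at x = -1

6


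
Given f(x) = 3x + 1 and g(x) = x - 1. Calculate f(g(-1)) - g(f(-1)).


f(g(-1)) = -5
g(f(-1)) = -3
Difference = -2

-2


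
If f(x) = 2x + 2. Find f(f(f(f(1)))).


f(1) = 4
f(4) = 10
f(10) = 22
f(22) = 46

46


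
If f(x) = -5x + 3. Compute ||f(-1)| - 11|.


3


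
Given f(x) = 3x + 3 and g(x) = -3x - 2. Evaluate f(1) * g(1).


f(1) = 6
g(1) = -5
Product = -30

-30


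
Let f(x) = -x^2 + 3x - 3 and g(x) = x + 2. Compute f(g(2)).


g(2) = 4
f(4) = (-1)*(4)^2 + 3*(4) - 3 = -7

-7


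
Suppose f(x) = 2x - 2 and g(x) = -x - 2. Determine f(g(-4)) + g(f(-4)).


10


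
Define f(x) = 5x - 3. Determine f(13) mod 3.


f(13) = 62
62 mod 3 = 2

2


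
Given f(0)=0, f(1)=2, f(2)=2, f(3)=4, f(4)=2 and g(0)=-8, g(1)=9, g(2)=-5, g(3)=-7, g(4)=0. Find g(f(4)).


f(4) = 2
g(2) = -5

-5


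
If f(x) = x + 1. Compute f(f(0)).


f(0) = 1
f(1) = 2

2


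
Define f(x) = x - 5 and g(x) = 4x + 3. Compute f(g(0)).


g(0) = 3
f(3) = -2

-2


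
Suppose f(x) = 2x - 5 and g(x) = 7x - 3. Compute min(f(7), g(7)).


f(7) = 9
g(7) = 46
min = 9

9


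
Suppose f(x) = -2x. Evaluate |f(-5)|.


10


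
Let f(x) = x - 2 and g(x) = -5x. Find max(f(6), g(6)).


f(6) = 4
g(6) = -30
max = 4

4


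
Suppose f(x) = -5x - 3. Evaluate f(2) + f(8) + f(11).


-114


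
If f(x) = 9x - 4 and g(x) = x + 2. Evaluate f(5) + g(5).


f(5) = 41
g(5) = 7
Sum = 48

48


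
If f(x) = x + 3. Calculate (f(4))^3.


f(4) = 7
(7)^3 = 343

343


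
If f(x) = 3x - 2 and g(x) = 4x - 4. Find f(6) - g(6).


f(6) = 16
g(6) = 20
Difference = -4

-4


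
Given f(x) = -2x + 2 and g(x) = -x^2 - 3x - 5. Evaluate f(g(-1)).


8


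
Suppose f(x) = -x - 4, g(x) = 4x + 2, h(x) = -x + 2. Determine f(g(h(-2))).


h(-2) = 4
g(4) = 18
f(18) = -22

-22


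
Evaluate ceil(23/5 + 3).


23/5 = 4.6
4.6 + 3 = 7.6
ceil(7.6) = 8

8


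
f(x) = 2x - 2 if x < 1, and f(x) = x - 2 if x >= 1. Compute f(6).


6 satisfies x >= 1
f(6) = 4

4


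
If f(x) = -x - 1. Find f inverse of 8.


Solve -x - 1 = 8
x = (8 + 1) / (-1) = -9

-9


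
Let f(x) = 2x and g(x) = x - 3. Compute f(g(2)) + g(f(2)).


-1


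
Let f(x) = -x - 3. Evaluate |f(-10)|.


f(-10) = 7
|7| = 7

7


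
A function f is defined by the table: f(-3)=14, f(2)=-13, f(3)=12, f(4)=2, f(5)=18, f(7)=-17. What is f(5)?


Reading from the table at x = 5

18


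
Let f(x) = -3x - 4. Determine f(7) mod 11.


f(7) = -25
-25 mod 11 = 8

8


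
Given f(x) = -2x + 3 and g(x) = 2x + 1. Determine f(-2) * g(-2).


f(-2) = 7
g(-2) = -3
Product = -21

-21


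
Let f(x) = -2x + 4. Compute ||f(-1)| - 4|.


2


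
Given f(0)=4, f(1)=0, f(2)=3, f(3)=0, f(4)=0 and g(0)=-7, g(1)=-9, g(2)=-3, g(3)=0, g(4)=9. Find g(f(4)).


f(4) = 0
g(0) = -7

-7


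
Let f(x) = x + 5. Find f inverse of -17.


Solve x + 5 = -17
x = (-17 - 5) / 1 = -22

-22


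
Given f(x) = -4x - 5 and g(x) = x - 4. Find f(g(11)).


g(11) = 7
f(7) = -33

-33


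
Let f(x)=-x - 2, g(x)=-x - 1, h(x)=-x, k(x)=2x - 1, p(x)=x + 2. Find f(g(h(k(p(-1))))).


-2


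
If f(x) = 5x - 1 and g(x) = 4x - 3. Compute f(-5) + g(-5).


f(-5) = -26
g(-5) = -23
Sum = -49

-49


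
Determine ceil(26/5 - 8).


26/5 = 5.2
5.2 - 8 = -2.8
ceil(-2.8) = -2

-2


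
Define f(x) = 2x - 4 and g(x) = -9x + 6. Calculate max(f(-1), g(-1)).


f(-1) = -6
g(-1) = 15
max = 15

15


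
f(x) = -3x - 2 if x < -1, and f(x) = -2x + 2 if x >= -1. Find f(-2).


-2 satisfies x < -1
f(-2) = 4

4


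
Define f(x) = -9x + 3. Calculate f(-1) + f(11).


f(-1) = 12
f(11) = -96
Sum = -84

-84


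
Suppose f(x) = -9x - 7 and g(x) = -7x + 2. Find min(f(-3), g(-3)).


f(-3) = 20
g(-3) = 23
min = 20

20


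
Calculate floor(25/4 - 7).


-1


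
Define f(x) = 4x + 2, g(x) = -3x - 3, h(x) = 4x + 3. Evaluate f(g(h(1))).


h(1) = 7
g(7) = -24
f(-24) = -94

-94


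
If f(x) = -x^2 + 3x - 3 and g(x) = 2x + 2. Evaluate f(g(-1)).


-3


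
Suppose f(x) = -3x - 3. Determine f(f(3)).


f(3) = -12
f(-12) = 33

33


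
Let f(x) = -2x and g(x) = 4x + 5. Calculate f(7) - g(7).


f(7) = -14
g(7) = 33
Difference = -47

-47


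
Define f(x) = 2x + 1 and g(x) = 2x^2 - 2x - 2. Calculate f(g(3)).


g(3) = 10
f(10) = 21

21


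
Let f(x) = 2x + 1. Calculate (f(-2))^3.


-27


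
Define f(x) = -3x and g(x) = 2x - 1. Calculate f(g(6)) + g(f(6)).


f(g(6)) = -33
g(f(6)) = -37
Sum = -70

-70


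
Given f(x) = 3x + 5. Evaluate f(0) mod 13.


f(0) = 5
5 mod 13 = 5

5


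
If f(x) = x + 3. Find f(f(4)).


f(4) = 7
f(7) = 10

10


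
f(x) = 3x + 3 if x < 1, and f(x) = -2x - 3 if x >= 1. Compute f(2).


2 satisfies x >= 1
f(2) = -7

-7


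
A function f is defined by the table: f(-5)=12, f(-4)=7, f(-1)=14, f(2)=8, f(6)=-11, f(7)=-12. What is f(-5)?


12


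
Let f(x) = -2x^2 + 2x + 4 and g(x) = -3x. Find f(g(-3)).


g(-3) = 9
f(9) = (-2)*(9)^2 + 2*(9) + 4 = -140

-140


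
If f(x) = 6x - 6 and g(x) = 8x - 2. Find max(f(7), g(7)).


f(7) = 36
g(7) = 54
max = 54

54


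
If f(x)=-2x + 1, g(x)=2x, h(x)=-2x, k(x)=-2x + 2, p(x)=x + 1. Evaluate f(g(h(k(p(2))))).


p(2) = 3
k(3) = -4
h(-4) = 8
g(8) = 16
f(16) = -31

-31


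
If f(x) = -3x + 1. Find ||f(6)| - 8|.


f(6) = -17
|-17| = 17
|17 - 8| = 9

9


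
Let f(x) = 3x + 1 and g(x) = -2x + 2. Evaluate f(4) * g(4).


f(4) = 13
g(4) = -6
Product = -78

-78


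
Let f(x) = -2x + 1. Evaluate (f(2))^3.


-27


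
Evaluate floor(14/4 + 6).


9


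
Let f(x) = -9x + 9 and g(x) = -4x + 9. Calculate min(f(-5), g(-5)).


f(-5) = 54
g(-5) = 29
min = 29

29


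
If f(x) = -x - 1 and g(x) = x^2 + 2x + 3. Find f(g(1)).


-7


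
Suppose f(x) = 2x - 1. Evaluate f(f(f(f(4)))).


49


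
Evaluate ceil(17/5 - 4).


0


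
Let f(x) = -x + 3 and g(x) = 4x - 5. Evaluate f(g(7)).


g(7) = 23
f(23) = -20

-20


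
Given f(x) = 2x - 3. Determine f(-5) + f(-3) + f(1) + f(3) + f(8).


-7


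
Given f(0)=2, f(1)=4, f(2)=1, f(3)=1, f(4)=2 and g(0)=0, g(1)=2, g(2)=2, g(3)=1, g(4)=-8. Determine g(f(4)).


f(4) = 2
g(2) = 2

2


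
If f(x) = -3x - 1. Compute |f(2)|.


f(2) = -7
|-7| = 7

7


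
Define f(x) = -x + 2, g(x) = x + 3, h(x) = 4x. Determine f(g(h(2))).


h(2) = 8
g(8) = 11
f(11) = -9

-9


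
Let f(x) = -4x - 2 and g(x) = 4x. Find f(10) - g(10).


f(10) = -42
g(10) = 40
Difference = -82

-82


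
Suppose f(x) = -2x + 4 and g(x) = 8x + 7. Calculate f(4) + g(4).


f(4) = -4
g(4) = 39
Sum = 35

35


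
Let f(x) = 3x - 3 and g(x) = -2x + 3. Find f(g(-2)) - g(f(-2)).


f(g(-2)) = 18
g(f(-2)) = 21
Difference = -3

-3


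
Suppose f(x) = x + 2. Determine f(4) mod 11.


f(4) = 6
6 mod 11 = 6

6


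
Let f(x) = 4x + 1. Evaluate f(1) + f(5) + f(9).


f(1) = 5
f(5) = 21
f(9) = 37
Sum = 63

63


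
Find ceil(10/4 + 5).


10/4 = 2.5
2.5 + 5 = 7.5
ceil(7.5) = 8

8


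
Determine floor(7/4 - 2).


7/4 = 1.75
1.75 - 2 = -0.25
floor(-0.25) = -1

-1


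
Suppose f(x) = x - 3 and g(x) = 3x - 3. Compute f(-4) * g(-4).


f(-4) = -7
g(-4) = -15
Product = 105

105


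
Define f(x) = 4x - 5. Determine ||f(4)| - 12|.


1


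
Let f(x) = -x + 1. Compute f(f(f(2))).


f(2) = -1
f(-1) = 2
f(2) = -1

-1


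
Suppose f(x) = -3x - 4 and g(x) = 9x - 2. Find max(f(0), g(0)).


f(0) = -4
g(0) = -2
max = -2

-2


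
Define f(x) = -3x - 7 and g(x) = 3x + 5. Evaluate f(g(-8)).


g(-8) = -19
f(-19) = 50

50


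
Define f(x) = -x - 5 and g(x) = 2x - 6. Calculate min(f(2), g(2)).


f(2) = -7
g(2) = -2
min = -7

-7


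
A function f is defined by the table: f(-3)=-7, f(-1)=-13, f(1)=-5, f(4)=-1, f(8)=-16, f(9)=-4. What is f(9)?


Reading from the table at x = 9

-4


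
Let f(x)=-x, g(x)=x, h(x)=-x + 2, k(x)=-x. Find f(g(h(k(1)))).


k(1) = -1
h(-1) = 3
g(3) = 3
f(3) = -3

-3


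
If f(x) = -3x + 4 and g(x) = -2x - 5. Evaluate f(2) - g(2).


f(2) = -2
g(2) = -9
Difference = 7

7


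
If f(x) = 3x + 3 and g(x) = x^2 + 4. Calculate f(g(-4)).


g(-4) = 20
f(20) = 63

63


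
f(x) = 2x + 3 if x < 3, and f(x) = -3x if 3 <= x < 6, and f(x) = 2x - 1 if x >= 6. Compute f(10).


10 satisfies x >= 6
f(10) = 19

19


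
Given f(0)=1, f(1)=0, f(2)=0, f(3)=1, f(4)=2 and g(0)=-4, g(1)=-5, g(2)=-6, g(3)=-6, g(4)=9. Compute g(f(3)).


f(3) = 1
g(1) = -5

-5


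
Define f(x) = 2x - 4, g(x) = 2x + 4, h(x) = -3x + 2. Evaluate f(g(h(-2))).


h(-2) = 8
g(8) = 20
f(20) = 36

36


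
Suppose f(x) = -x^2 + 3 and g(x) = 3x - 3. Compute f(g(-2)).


g(-2) = -9
f(-9) = (-1)*(-9)^2 + 3 = -78

-78


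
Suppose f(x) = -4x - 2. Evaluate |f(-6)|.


f(-6) = 22
|22| = 22

22


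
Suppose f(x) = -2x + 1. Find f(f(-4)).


f(-4) = 9
f(9) = -17

-17


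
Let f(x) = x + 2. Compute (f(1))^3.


f(1) = 3
(3)^3 = 27

27


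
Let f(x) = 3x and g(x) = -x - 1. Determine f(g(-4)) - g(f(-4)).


-2


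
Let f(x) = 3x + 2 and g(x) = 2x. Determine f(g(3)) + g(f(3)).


f(g(3)) = 20
g(f(3)) = 22
Sum = 42

42


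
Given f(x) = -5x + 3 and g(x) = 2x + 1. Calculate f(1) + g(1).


f(1) = -2
g(1) = 3
Sum = 1

1


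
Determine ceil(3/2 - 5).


-3


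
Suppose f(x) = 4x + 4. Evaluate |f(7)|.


f(7) = 32
|32| = 32

32


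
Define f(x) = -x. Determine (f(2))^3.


f(2) = -2
(-2)^3 = -8

-8


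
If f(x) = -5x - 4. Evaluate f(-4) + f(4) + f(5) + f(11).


f(-4) = 16
f(4) = -24
f(5) = -29
f(11) = -59
Sum = -96

-96


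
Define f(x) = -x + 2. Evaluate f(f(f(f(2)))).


f(2) = 0
f(0) = 2
f(2) = 0
f(0) = 2

2


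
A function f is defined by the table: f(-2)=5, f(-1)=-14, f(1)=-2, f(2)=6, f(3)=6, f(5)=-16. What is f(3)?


Reading from the table at x = 3

6


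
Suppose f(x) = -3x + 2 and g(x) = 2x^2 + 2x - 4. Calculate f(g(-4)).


g(-4) = 20
f(20) = -58

-58


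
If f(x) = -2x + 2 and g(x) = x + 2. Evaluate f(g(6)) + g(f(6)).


f(g(6)) = -14
g(f(6)) = -8
Sum = -22

-22


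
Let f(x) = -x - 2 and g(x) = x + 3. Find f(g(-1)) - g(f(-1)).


f(g(-1)) = -4
g(f(-1)) = 2
Difference = -6

-6


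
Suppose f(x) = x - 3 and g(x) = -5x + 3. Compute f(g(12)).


g(12) = -57
f(-57) = -60

-60


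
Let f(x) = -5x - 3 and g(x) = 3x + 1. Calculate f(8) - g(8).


f(8) = -43
g(8) = 25
Difference = -68

-68


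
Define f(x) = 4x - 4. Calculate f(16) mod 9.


f(16) = 60
60 mod 9 = 6

6


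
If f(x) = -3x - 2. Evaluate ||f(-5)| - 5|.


f(-5) = 13
|13| = 13
|13 - 5| = 8

8


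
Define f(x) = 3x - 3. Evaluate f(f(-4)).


f(-4) = -15
f(-15) = -48

-48


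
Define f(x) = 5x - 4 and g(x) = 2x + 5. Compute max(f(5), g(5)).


f(5) = 21
g(5) = 15
max = 21

21


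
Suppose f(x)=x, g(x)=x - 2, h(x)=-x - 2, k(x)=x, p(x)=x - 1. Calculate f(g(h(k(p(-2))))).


-1


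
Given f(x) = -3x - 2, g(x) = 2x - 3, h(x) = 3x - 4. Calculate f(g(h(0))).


h(0) = -4
g(-4) = -11
f(-11) = 31

31


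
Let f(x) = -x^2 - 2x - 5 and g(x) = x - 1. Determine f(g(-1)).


-5


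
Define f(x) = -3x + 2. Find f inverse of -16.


6


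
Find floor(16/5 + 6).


16/5 = 3.2
3.2 + 6 = 9.2
floor(9.2) = 9

9


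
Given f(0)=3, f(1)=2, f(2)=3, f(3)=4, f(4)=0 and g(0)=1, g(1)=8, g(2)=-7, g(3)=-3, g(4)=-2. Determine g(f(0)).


f(0) = 3
g(3) = -3

-3


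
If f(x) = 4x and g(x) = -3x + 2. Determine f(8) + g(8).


f(8) = 32
g(8) = -22
Sum = 10

10


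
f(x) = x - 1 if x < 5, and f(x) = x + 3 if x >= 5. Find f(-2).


-2 satisfies x < 5
f(-2) = -3

-3


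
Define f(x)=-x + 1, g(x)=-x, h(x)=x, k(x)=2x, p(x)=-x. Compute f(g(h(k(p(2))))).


p(2) = -2
k(-2) = -4
h(-4) = -4
g(-4) = 4
f(4) = -3

-3


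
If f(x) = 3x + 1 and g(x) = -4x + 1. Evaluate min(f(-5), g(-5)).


f(-5) = -14
g(-5) = 21
min = -14

-14


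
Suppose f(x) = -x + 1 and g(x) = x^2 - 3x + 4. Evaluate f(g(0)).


g(0) = 4
f(4) = -3

-3


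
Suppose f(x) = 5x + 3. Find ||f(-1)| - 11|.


f(-1) = -2
|-2| = 2
|2 - 11| = 9

9


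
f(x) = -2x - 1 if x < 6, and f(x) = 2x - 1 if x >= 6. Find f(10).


10 satisfies x >= 6
f(10) = 19

19


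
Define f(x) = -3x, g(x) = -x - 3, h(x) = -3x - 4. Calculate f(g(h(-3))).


h(-3) = 5
g(5) = -8
f(-8) = 24

24


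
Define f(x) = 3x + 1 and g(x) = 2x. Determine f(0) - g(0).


f(0) = 1
g(0) = 0
Difference = 1

1


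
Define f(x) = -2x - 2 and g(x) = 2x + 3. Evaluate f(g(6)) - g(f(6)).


f(g(6)) = -32
g(f(6)) = -25
Difference = -7

-7


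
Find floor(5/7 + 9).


5/7 = 0.7143
0.7143 + 9 = 9.7143
floor(9.7143) = 9

9


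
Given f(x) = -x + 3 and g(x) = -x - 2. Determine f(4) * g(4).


f(4) = -1
g(4) = -6
Product = 6

6


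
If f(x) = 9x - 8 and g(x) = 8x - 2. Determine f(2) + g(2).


f(2) = 10
g(2) = 14
Sum = 24

24


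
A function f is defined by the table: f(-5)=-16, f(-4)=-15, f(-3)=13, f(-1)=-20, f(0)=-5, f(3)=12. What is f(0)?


Reading from the table at x = 0

-5


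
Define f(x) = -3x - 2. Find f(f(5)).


f(5) = -17
f(-17) = 49

49


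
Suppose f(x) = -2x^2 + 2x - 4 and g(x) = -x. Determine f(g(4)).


g(4) = -4
f(-4) = (-2)*(-4)^2 + 2*(-4) - 4 = -44

-44


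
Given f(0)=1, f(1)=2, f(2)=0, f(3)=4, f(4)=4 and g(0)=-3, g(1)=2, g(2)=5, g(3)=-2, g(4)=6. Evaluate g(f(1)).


f(1) = 2
g(2) = 5

5


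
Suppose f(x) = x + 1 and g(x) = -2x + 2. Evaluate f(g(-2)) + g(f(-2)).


f(g(-2)) = 7
g(f(-2)) = 4
Sum = 11

11


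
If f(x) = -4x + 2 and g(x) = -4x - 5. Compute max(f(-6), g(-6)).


f(-6) = 26
g(-6) = 19
max = 26

26


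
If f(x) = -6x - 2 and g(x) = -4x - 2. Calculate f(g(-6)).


g(-6) = 22
f(22) = -134

-134


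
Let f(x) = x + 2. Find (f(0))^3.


8


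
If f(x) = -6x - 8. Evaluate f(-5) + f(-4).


f(-5) = 22
f(-4) = 16
Sum = 38

38


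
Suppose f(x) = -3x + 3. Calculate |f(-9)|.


f(-9) = 30
|30| = 30

30


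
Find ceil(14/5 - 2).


14/5 = 2.8
2.8 - 2 = 0.8
ceil(0.8) = 1

1


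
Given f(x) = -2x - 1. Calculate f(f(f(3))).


-27


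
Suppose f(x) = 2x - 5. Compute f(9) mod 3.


f(9) = 13
13 mod 3 = 1

1


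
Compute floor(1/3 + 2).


1/3 = 0.3333
0.3333 + 2 = 2.3333
floor(2.3333) = 2

2


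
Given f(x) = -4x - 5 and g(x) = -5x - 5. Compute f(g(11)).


g(11) = -60
f(-60) = 235

235


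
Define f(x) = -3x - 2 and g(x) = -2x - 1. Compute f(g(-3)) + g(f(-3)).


-32


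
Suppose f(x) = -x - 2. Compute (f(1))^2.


f(1) = -3
(-3)^2 = 9

9


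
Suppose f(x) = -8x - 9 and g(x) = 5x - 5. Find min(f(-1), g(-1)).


f(-1) = -1
g(-1) = -10
min = -10

-10


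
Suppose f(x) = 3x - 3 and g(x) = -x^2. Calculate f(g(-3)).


g(-3) = -9
f(-9) = -30

-30


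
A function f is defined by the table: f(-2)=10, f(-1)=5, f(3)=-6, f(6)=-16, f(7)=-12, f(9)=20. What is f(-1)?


Reading from the table at x = -1

5


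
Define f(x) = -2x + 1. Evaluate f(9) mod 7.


f(9) = -17
-17 mod 7 = 4

4


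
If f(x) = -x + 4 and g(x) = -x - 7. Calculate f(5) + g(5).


-13


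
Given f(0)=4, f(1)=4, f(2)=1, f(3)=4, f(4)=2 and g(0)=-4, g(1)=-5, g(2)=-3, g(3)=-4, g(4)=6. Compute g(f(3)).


f(3) = 4
g(4) = 6

6


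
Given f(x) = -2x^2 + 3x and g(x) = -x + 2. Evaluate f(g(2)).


0


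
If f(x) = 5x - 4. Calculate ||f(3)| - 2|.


9


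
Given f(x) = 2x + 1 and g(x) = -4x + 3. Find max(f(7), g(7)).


f(7) = 15
g(7) = -25
max = 15

15


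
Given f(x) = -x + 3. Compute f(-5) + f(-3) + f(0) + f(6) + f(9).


8


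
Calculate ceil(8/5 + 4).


6


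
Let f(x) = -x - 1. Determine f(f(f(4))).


f(4) = -5
f(-5) = 4
f(4) = -5

-5


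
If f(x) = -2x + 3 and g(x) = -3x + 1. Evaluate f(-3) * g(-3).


f(-3) = 9
g(-3) = 10
Product = 90

90


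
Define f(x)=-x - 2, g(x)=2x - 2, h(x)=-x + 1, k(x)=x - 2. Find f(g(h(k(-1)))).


k(-1) = -3
h(-3) = 4
g(4) = 6
f(6) = -8

-8


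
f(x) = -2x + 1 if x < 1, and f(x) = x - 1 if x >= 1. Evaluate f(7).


7 satisfies x >= 1
f(7) = 6

6


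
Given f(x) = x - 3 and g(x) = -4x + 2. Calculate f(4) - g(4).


f(4) = 1
g(4) = -14
Difference = 15

15


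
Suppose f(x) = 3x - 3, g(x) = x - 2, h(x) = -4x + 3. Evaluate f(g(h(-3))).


h(-3) = 15
g(15) = 13
f(13) = 36

36


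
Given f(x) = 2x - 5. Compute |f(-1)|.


f(-1) = -7
|-7| = 7

7
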